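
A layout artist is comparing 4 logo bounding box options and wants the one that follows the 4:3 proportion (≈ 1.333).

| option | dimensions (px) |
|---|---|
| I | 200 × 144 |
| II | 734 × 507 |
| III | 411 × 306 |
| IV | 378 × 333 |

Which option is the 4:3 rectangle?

III

Ratios (long/short): I ≈ 1.389; II ≈ 1.448; III ≈ 1.343; IV ≈ 1.135.
4:3 ≈ 1.333; option III is nearest (Δ 0.010).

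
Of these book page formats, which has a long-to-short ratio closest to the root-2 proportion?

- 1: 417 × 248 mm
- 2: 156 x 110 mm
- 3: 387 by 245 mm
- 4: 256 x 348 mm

Target root-2 ≈ 1.414.
1: 1.681 (Δ0.267)  2: 1.418 (Δ0.004)  3: 1.580 (Δ0.166)  4: 1.359 (Δ0.055)

2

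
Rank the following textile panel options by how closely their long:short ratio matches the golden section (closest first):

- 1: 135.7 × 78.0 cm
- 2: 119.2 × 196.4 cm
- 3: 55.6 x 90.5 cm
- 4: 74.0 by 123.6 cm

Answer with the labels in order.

Ratios: 1 = 135.7 / 78.0 ≈ 1.740; 2 = 196.4 / 119.2 ≈ 1.648; 3 = 90.5 / 55.6 ≈ 1.628; 4 = 123.6 / 74.0 ≈ 1.670.
|Δ from 1.618|: 1 0.122; 2 0.030; 3 0.010; 4 0.052.

3, 2, 4, 1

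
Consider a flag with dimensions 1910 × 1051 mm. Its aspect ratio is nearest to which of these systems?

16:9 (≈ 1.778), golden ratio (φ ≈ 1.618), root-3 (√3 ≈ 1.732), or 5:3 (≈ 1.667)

16:9

1910/1051 ≈ 1.817. Nearest candidates are 16:9 (1.778, off by 0.039) and root-3 (1.732, off by 0.085).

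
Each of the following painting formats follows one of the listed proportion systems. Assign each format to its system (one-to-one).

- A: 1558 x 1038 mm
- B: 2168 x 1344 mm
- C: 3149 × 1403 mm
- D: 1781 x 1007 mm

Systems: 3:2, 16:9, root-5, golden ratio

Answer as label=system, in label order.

A=3:2, B=golden ratio, C=root-5, D=16:9

A = 1558/1038 ≈ 1.501 → 3:2 (1.500)
B = 2168/1344 ≈ 1.613 → golden ratio (1.618)
C = 3149/1403 ≈ 2.244 → root-5 (2.236)
D = 1781/1007 ≈ 1.769 → 16:9 (1.778)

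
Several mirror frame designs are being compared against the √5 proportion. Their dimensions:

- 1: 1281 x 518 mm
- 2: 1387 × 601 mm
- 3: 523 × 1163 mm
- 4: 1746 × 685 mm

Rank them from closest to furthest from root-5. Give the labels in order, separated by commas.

3, 2, 1, 4

Ratios: 1 = 1281 / 518 ≈ 2.473; 2 = 1387 / 601 ≈ 2.308; 3 = 1163 / 523 ≈ 2.224; 4 = 1746 / 685 ≈ 2.549.
|Δ from 2.236|: 1 0.237; 2 0.072; 3 0.012; 4 0.313.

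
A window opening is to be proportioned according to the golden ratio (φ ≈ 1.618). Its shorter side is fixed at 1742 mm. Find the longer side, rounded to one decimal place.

2818.6 mm

golden ratio ≈ 1.61803.
Longer side = 1742 × 1.61803 ≈ 2818.608 → 2818.6 mm.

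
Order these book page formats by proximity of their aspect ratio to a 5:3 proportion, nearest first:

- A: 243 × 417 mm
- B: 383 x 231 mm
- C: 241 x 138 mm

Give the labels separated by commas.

A: 417/243 ≈ 1.716 → |1.716 − 1.667| = 0.049
B: 383/231 ≈ 1.658 → |1.658 − 1.667| = 0.009
C: 241/138 ≈ 1.746 → |1.746 − 1.667| = 0.079

B, A, C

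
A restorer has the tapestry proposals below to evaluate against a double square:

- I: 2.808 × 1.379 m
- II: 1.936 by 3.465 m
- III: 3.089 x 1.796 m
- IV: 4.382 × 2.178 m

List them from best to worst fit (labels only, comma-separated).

I: 2.808/1.379 ≈ 2.036 → |2.036 − 2.000| = 0.036
II: 3.465/1.936 ≈ 1.790 → |1.790 − 2.000| = 0.210
III: 3.089/1.796 ≈ 1.720 → |1.720 − 2.000| = 0.280
IV: 4.382/2.178 ≈ 2.012 → |2.012 − 2.000| = 0.012

IV, I, II, III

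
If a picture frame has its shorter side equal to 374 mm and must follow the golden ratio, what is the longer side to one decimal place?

605.1 mm

golden ratio ≈ 1.61803.
Longer side = 374 × 1.61803 ≈ 605.143 → 605.1 mm.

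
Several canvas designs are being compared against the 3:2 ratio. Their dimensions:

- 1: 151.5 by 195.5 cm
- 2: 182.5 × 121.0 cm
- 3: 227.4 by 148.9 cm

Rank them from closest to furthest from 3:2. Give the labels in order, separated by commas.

2, 3, 1

1: 195.5/151.5 ≈ 1.290 → |1.290 − 1.500| = 0.210
2: 182.5/121.0 ≈ 1.508 → |1.508 − 1.500| = 0.008
3: 227.4/148.9 ≈ 1.527 → |1.527 − 1.500| = 0.027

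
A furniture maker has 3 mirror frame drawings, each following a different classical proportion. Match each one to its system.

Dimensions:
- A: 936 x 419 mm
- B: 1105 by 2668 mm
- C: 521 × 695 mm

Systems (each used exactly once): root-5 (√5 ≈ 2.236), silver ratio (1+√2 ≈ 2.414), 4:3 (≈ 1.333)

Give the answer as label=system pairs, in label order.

A=root-5, B=silver ratio, C=4:3

A = 936/419 ≈ 2.234 → root-5 (2.236)
B = 2668/1105 ≈ 2.414 → silver ratio (2.414)
C = 695/521 ≈ 1.334 → 4:3 (1.333)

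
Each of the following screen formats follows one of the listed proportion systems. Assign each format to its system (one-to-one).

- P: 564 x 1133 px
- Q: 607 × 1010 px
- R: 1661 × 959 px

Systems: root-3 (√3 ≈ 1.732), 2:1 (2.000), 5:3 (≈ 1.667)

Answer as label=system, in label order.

P = 1133/564 ≈ 2.009 → 2:1 (2.000)
Q = 1010/607 ≈ 1.664 → 5:3 (1.667)
R = 1661/959 ≈ 1.732 → root-3 (1.732)

P=2:1, Q=5:3, R=root-3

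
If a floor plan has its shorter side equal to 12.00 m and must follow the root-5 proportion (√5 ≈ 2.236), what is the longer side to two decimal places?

26.83 m

root-5 ≈ 2.23607.
Longer side = 12.00 × 2.23607 ≈ 26.8328 → 26.83 m.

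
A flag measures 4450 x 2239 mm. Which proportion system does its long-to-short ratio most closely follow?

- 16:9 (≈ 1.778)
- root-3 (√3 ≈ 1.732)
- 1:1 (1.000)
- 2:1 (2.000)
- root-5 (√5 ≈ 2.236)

2:1

4450/2239 ≈ 1.987. Nearest candidates are 2:1 (2.000, off by 0.013) and 16:9 (1.778, off by 0.209).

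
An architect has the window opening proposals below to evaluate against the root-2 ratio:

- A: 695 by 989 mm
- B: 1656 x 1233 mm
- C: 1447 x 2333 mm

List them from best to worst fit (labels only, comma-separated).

A, B, C

A: 989/695 ≈ 1.423 → |1.423 − 1.414| = 0.009
B: 1656/1233 ≈ 1.343 → |1.343 − 1.414| = 0.071
C: 2333/1447 ≈ 1.612 → |1.612 − 1.414| = 0.198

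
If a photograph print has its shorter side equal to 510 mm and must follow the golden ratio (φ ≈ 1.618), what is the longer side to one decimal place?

golden ratio ≈ 1.61803.
Longer side = 510 × 1.61803 ≈ 825.195 → 825.2 mm.

825.2 mm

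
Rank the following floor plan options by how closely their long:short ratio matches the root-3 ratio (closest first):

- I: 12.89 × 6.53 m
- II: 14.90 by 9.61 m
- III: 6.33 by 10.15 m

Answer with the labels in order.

Ratios: I = 12.89 / 6.53 ≈ 1.974; II = 14.90 / 9.61 ≈ 1.550; III = 10.15 / 6.33 ≈ 1.603.
|Δ from 1.732|: I 0.242; II 0.182; III 0.129.

III, II, I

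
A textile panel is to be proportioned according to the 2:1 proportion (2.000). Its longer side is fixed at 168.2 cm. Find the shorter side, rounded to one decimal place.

2:1 = 2.00000.
Shorter side = 168.2 ÷ 2.00000 ≈ 84.100 → 84.1 cm.

84.1 cm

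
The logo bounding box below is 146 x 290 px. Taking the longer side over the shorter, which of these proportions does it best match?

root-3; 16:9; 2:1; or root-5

2:1

290/146 ≈ 1.986. Nearest candidates are 2:1 (2.000, off by 0.014) and 16:9 (1.778, off by 0.208).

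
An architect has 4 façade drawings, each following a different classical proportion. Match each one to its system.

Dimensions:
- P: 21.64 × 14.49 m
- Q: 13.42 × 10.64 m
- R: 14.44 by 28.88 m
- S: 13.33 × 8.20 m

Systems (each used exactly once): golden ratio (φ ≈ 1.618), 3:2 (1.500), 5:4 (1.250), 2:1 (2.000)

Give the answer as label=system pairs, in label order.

P=3:2, Q=5:4, R=2:1, S=golden ratio

Ratios: P ≈ 1.493; Q ≈ 1.261; R ≈ 2.000; S ≈ 1.626.
Targets: golden ratio ≈ 1.618; 3:2 ≈ 1.500; 5:4 ≈ 1.250; 2:1 ≈ 2.000.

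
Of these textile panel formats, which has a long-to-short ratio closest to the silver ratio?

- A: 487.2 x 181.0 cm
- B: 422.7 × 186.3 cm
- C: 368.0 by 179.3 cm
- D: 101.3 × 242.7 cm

Target silver ratio ≈ 2.414.
A: 2.692 (Δ0.278)  B: 2.269 (Δ0.145)  C: 2.052 (Δ0.362)  D: 2.396 (Δ0.018)

D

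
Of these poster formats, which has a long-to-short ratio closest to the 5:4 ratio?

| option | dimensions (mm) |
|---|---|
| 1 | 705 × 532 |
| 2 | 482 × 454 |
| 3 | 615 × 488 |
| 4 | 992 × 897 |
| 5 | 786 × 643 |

Target 5:4 ≈ 1.250.
1: 1.325 (Δ0.075)  2: 1.062 (Δ0.188)  3: 1.260 (Δ0.010)  4: 1.106 (Δ0.144)  5: 1.222 (Δ0.028)

3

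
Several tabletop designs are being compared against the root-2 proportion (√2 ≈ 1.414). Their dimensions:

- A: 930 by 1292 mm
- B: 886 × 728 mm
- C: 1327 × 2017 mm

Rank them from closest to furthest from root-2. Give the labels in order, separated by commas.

Ratios: A = 1292 / 930 ≈ 1.389; B = 886 / 728 ≈ 1.217; C = 2017 / 1327 ≈ 1.520.
|Δ from 1.414|: A 0.025; B 0.197; C 0.106.

A, C, B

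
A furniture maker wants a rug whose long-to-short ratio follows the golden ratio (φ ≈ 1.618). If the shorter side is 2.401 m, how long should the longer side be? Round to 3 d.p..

3.885 m

golden ratio ≈ 1.61803.
Longer side = 2.401 × 1.61803 ≈ 3.88489 → 3.885 m.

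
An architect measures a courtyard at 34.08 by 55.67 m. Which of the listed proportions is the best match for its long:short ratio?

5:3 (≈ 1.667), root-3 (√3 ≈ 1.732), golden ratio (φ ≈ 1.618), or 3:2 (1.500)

golden ratio

55.67/34.08 ≈ 1.634. Nearest candidates are golden ratio (1.618, off by 0.016) and 5:3 (1.667, off by 0.033).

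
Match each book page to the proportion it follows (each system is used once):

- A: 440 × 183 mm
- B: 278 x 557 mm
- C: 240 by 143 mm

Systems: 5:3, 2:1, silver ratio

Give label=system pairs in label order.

A=silver ratio, B=2:1, C=5:3

A = 440/183 ≈ 2.404 → silver ratio (2.414)
B = 557/278 ≈ 2.004 → 2:1 (2.000)
C = 240/143 ≈ 1.678 → 5:3 (1.667)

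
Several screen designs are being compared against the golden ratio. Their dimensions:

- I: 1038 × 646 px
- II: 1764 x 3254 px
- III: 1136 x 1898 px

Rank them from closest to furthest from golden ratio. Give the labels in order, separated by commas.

I, III, II

Ratios: I = 1038 / 646 ≈ 1.607; II = 3254 / 1764 ≈ 1.845; III = 1898 / 1136 ≈ 1.671.
|Δ from 1.618|: I 0.011; II 0.227; III 0.053.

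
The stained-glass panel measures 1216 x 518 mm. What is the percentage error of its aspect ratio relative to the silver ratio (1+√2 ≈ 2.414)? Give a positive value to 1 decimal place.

2.8%

Ratio = 1216 / 518 ≈ 2.3475.
Ideal silver ratio ≈ 2.4142. |2.3475 − 2.4142| / 2.4142 ≈ 2.76% → 2.8%.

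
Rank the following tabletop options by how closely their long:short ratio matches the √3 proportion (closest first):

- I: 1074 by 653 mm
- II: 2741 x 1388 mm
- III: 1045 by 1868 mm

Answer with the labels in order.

Ratios: I = 1074 / 653 ≈ 1.645; II = 2741 / 1388 ≈ 1.975; III = 1868 / 1045 ≈ 1.788.
|Δ from 1.732|: I 0.087; II 0.243; III 0.056.

III, I, II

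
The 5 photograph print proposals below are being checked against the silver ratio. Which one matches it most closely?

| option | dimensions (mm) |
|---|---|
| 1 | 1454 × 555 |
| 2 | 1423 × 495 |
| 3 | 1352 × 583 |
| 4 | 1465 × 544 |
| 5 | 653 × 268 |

Target silver ratio ≈ 2.414.
1: 2.620 (Δ0.206)  2: 2.875 (Δ0.461)  3: 2.319 (Δ0.095)  4: 2.693 (Δ0.279)  5: 2.437 (Δ0.023)

5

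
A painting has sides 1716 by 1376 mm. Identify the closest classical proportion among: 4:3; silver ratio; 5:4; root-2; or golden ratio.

5:4

Ratio = 1716 / 1376 ≈ 1.247.
Distances: 4:3 1.333 (Δ 0.086); silver ratio 2.414 (Δ 1.167); 5:4 1.250 (Δ 0.003); root-2 1.414 (Δ 0.167); golden ratio 1.618 (Δ 0.371).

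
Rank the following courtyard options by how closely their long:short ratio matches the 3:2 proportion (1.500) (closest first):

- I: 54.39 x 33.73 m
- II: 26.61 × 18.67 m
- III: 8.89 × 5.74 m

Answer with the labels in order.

III, II, I

Ratios: I = 54.39 / 33.73 ≈ 1.613; II = 26.61 / 18.67 ≈ 1.425; III = 8.89 / 5.74 ≈ 1.549.
|Δ from 1.500|: I 0.113; II 0.075; III 0.049.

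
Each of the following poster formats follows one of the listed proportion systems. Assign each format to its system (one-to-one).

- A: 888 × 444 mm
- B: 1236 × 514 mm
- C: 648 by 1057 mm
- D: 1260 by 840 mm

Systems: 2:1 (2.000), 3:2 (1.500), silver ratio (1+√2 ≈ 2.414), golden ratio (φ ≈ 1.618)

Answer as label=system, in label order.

A=2:1, B=silver ratio, C=golden ratio, D=3:2

A = 888/444 ≈ 2.000 → 2:1 (2.000)
B = 1236/514 ≈ 2.405 → silver ratio (2.414)
C = 1057/648 ≈ 1.631 → golden ratio (1.618)
D = 1260/840 ≈ 1.500 → 3:2 (1.500)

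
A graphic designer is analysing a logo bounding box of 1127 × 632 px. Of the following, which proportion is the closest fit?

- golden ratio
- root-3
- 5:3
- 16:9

16:9

Ratio = 1127 / 632 ≈ 1.783.
Distances: golden ratio 1.618 (Δ 0.165); root-3 1.732 (Δ 0.051); 5:3 1.667 (Δ 0.116); 16:9 1.778 (Δ 0.005).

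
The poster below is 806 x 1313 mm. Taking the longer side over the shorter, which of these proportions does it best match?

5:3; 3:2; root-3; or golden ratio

golden ratio

Ratio = 1313 / 806 ≈ 1.629.
Distances: 5:3 1.667 (Δ 0.038); 3:2 1.500 (Δ 0.129); root-3 1.732 (Δ 0.103); golden ratio 1.618 (Δ 0.011).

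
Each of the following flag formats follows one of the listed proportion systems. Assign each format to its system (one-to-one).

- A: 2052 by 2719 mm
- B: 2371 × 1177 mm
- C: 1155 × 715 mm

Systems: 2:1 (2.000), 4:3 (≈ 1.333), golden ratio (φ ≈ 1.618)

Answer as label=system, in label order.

Ratios: A ≈ 1.325; B ≈ 2.014; C ≈ 1.615.
Targets: 2:1 ≈ 2.000; 4:3 ≈ 1.333; golden ratio ≈ 1.618.

A=4:3, B=2:1, C=golden ratio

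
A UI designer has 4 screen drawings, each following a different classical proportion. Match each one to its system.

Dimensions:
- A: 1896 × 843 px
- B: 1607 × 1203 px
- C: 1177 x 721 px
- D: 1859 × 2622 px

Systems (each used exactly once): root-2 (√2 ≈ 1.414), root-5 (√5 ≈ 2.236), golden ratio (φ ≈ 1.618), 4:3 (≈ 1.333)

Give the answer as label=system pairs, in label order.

A = 1896/843 ≈ 2.249 → root-5 (2.236)
B = 1607/1203 ≈ 1.336 → 4:3 (1.333)
C = 1177/721 ≈ 1.632 → golden ratio (1.618)
D = 2622/1859 ≈ 1.410 → root-2 (1.414)

A=root-5, B=4:3, C=golden ratio, D=root-2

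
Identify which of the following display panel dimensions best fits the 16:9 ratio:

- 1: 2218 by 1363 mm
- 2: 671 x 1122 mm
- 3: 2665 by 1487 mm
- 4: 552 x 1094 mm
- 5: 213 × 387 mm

Ratios (long/short): 1 ≈ 1.627; 2 ≈ 1.672; 3 ≈ 1.792; 4 ≈ 1.982; 5 ≈ 1.817.
16:9 ≈ 1.778; option 3 is nearest (Δ 0.014).

3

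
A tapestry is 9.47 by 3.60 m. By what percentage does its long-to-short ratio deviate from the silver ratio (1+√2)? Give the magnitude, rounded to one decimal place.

9.0%

Ratio = 9.47 / 3.60 ≈ 2.6306.
Ideal silver ratio ≈ 2.4142. |2.6306 − 2.4142| / 2.4142 ≈ 8.96% → 9.0%.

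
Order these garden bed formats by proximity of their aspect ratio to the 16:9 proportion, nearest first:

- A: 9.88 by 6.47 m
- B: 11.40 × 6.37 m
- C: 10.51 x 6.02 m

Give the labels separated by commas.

Ratios: A = 9.88 / 6.47 ≈ 1.527; B = 11.40 / 6.37 ≈ 1.790; C = 10.51 / 6.02 ≈ 1.746.
|Δ from 1.778|: A 0.251; B 0.012; C 0.032.

B, C, A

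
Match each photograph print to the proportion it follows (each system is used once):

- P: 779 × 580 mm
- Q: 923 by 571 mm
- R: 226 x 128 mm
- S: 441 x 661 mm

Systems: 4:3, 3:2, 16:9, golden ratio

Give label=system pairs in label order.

P = 779/580 ≈ 1.343 → 4:3 (1.333)
Q = 923/571 ≈ 1.616 → golden ratio (1.618)
R = 226/128 ≈ 1.766 → 16:9 (1.778)
S = 661/441 ≈ 1.499 → 3:2 (1.500)

P=4:3, Q=golden ratio, R=16:9, S=3:2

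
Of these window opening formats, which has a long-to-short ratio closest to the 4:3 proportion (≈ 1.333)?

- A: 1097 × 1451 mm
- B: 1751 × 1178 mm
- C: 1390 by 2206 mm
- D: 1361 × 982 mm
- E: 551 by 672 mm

Target 4:3 ≈ 1.333.
A: 1.323 (Δ0.010)  B: 1.486 (Δ0.153)  C: 1.587 (Δ0.254)  D: 1.386 (Δ0.053)  E: 1.220 (Δ0.113)

A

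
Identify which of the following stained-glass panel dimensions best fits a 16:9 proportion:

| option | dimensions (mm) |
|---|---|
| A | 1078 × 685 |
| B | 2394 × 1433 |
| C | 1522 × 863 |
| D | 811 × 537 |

C

Target 16:9 ≈ 1.778.
A: 1.574 (Δ0.204)  B: 1.671 (Δ0.107)  C: 1.764 (Δ0.014)  D: 1.510 (Δ0.268)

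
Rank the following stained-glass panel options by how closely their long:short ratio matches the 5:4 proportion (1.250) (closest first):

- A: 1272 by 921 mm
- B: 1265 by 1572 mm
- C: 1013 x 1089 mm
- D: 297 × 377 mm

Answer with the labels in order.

B, D, A, C

Ratios: A = 1272 / 921 ≈ 1.381; B = 1572 / 1265 ≈ 1.243; C = 1089 / 1013 ≈ 1.075; D = 377 / 297 ≈ 1.269.
|Δ from 1.250|: A 0.131; B 0.007; C 0.175; D 0.019.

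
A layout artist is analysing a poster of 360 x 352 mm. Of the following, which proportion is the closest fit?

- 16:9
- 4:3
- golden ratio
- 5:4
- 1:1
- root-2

Ratio = 360 / 352 ≈ 1.023.
Distances: 16:9 1.778 (Δ 0.755); 4:3 1.333 (Δ 0.310); golden ratio 1.618 (Δ 0.595); 5:4 1.250 (Δ 0.227); 1:1 1.000 (Δ 0.023); root-2 1.414 (Δ 0.391).

1:1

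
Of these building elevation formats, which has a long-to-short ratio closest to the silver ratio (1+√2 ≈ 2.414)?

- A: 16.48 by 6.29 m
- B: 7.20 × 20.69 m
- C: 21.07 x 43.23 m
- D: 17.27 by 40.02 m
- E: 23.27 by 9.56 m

E

Target silver ratio ≈ 2.414.
A: 2.620 (Δ0.206)  B: 2.874 (Δ0.460)  C: 2.052 (Δ0.362)  D: 2.317 (Δ0.097)  E: 2.434 (Δ0.020)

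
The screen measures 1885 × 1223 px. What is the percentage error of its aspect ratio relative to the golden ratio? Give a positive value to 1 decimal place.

Ratio = 1885 / 1223 ≈ 1.5413.
Ideal golden ratio ≈ 1.6180. |1.5413 − 1.6180| / 1.6180 ≈ 4.74% → 4.7%.

4.7%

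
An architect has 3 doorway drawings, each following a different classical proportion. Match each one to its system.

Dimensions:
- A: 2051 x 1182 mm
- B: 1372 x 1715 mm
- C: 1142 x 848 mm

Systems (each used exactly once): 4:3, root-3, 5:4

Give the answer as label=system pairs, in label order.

A=root-3, B=5:4, C=4:3

Ratios: A ≈ 1.735; B ≈ 1.250; C ≈ 1.347.
Targets: 4:3 ≈ 1.333; root-3 ≈ 1.732; 5:4 ≈ 1.250.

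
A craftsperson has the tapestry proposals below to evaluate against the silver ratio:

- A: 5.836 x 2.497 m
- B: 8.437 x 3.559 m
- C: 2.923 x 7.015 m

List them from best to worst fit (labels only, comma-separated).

C, B, A

Ratios: A = 5.836 / 2.497 ≈ 2.337; B = 8.437 / 3.559 ≈ 2.371; C = 7.015 / 2.923 ≈ 2.400.
|Δ from 2.414|: A 0.077; B 0.043; C 0.014.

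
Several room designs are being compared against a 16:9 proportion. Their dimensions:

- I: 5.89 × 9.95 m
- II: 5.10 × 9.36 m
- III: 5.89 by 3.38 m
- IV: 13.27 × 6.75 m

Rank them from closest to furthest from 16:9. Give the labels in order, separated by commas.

Ratios: I = 9.95 / 5.89 ≈ 1.689; II = 9.36 / 5.10 ≈ 1.835; III = 5.89 / 3.38 ≈ 1.743; IV = 13.27 / 6.75 ≈ 1.966.
|Δ from 1.778|: I 0.089; II 0.057; III 0.035; IV 0.188.

III, II, I, IV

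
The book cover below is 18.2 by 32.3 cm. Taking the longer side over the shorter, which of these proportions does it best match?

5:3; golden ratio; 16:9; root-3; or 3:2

16:9

32.3/18.2 ≈ 1.775. Nearest candidates are 16:9 (1.778, off by 0.003) and root-3 (1.732, off by 0.043).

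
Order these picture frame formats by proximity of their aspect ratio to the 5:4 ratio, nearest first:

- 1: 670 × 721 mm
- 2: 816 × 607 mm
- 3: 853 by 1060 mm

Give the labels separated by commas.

3, 2, 1

1: 721/670 ≈ 1.076 → |1.076 − 1.250| = 0.174
2: 816/607 ≈ 1.344 → |1.344 − 1.250| = 0.094
3: 1060/853 ≈ 1.243 → |1.243 − 1.250| = 0.007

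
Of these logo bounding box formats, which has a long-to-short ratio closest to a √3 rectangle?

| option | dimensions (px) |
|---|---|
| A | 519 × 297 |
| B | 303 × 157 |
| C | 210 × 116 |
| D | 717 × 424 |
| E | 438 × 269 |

Target root-3 ≈ 1.732.
A: 1.747 (Δ0.015)  B: 1.930 (Δ0.198)  C: 1.810 (Δ0.078)  D: 1.691 (Δ0.041)  E: 1.628 (Δ0.104)

A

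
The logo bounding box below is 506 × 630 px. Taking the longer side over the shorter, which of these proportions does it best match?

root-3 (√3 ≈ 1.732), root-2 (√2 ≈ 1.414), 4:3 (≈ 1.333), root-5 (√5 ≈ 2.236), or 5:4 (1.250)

Ratio = 630 / 506 ≈ 1.245.
Distances: root-3 1.732 (Δ 0.487); root-2 1.414 (Δ 0.169); 4:3 1.333 (Δ 0.088); root-5 2.236 (Δ 0.991); 5:4 1.250 (Δ 0.005).

5:4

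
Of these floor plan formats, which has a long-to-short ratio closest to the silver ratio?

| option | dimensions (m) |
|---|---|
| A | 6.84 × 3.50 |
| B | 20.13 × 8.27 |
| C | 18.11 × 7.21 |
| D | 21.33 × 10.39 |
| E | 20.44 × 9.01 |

B

Ratios (long/short): A ≈ 1.954; B ≈ 2.434; C ≈ 2.512; D ≈ 2.053; E ≈ 2.269.
silver ratio ≈ 2.414; option B is nearest (Δ 0.020).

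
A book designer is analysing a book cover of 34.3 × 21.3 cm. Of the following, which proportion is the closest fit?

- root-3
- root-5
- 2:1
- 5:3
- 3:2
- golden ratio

Ratio = 34.3 / 21.3 ≈ 1.610.
Distances: root-3 1.732 (Δ 0.122); root-5 2.236 (Δ 0.626); 2:1 2.000 (Δ 0.390); 5:3 1.667 (Δ 0.057); 3:2 1.500 (Δ 0.110); golden ratio 1.618 (Δ 0.008).

golden ratio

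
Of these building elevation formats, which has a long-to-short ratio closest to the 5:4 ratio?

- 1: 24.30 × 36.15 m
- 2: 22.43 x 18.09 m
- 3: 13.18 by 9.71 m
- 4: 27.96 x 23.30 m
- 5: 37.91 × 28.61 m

Ratios (long/short): 1 ≈ 1.488; 2 ≈ 1.240; 3 ≈ 1.357; 4 ≈ 1.200; 5 ≈ 1.325.
5:4 ≈ 1.250; option 2 is nearest (Δ 0.010).

2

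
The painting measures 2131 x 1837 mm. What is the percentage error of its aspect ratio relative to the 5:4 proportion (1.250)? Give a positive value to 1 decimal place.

7.2%

Ratio = 2131 / 1837 ≈ 1.1600.
Ideal 5:4 = 1.2500. |1.1600 − 1.2500| / 1.2500 ≈ 7.20% → 7.2%.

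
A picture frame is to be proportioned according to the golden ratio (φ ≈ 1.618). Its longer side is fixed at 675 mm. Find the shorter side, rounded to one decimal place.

golden ratio ≈ 1.61803.
Shorter side = 675 ÷ 1.61803 ≈ 417.174 → 417.2 mm.

417.2 mm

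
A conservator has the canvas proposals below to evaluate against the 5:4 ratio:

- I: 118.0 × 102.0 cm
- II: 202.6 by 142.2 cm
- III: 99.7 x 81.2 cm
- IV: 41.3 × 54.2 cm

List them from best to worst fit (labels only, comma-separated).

III, IV, I, II

Ratios: I = 118.0 / 102.0 ≈ 1.157; II = 202.6 / 142.2 ≈ 1.425; III = 99.7 / 81.2 ≈ 1.228; IV = 54.2 / 41.3 ≈ 1.312.
|Δ from 1.250|: I 0.093; II 0.175; III 0.022; IV 0.062.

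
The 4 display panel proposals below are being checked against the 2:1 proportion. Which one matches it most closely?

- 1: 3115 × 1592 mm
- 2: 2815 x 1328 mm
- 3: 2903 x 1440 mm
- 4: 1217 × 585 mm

Target 2:1 ≈ 2.000.
1: 1.957 (Δ0.043)  2: 2.120 (Δ0.120)  3: 2.016 (Δ0.016)  4: 2.080 (Δ0.080)

3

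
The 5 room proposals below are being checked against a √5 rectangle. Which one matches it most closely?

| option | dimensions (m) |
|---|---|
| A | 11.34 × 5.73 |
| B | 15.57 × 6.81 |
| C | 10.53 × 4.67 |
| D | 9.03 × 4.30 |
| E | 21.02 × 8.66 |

C

Ratios (long/short): A ≈ 1.979; B ≈ 2.286; C ≈ 2.255; D ≈ 2.100; E ≈ 2.427.
root-5 ≈ 2.236; option C is nearest (Δ 0.019).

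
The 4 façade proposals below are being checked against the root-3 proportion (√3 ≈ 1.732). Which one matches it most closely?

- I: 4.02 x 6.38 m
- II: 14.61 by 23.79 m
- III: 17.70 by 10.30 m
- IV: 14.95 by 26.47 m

III

Target root-3 ≈ 1.732.
I: 1.587 (Δ0.145)  II: 1.628 (Δ0.104)  III: 1.718 (Δ0.014)  IV: 1.771 (Δ0.039)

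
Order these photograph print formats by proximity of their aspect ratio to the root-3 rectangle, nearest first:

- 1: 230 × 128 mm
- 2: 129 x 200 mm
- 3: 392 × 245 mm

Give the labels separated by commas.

1: 230/128 ≈ 1.797 → |1.797 − 1.732| = 0.065
2: 200/129 ≈ 1.550 → |1.550 − 1.732| = 0.182
3: 392/245 ≈ 1.600 → |1.600 − 1.732| = 0.132

1, 3, 2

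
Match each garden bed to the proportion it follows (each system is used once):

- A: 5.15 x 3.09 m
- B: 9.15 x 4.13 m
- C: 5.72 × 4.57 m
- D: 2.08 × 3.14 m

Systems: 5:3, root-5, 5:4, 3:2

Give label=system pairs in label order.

Ratios: A ≈ 1.667; B ≈ 2.215; C ≈ 1.252; D ≈ 1.510.
Targets: 5:3 ≈ 1.667; root-5 ≈ 2.236; 5:4 ≈ 1.250; 3:2 ≈ 1.500.

A=5:3, B=root-5, C=5:4, D=3:2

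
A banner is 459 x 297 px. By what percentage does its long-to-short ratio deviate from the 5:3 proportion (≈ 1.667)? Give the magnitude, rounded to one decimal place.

7.3%

Ratio = 459 / 297 ≈ 1.5455.
Ideal 5:3 ≈ 1.6667. |1.5455 − 1.6667| / 1.6667 ≈ 7.27% → 7.3%.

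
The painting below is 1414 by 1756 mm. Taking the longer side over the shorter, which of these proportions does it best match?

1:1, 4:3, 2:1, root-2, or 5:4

Ratio = 1756 / 1414 ≈ 1.242.
Distances: 1:1 1.000 (Δ 0.242); 4:3 1.333 (Δ 0.091); 2:1 2.000 (Δ 0.758); root-2 1.414 (Δ 0.172); 5:4 1.250 (Δ 0.008).

5:4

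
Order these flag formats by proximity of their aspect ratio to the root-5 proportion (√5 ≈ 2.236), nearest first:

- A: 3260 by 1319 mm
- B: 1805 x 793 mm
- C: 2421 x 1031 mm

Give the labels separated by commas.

A: 3260/1319 ≈ 2.472 → |2.472 − 2.236| = 0.236
B: 1805/793 ≈ 2.276 → |2.276 − 2.236| = 0.040
C: 2421/1031 ≈ 2.348 → |2.348 − 2.236| = 0.112

B, C, A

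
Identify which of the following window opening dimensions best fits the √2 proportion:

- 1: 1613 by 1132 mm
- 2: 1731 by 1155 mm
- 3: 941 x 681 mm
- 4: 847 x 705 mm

Ratios (long/short): 1 ≈ 1.425; 2 ≈ 1.499; 3 ≈ 1.382; 4 ≈ 1.201.
root-2 ≈ 1.414; option 1 is nearest (Δ 0.011).

1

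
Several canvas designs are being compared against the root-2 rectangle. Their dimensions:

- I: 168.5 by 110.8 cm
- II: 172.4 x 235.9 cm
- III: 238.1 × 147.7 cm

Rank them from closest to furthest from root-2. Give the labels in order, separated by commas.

Ratios: I = 168.5 / 110.8 ≈ 1.521; II = 235.9 / 172.4 ≈ 1.368; III = 238.1 / 147.7 ≈ 1.612.
|Δ from 1.414|: I 0.107; II 0.046; III 0.198.

II, I, III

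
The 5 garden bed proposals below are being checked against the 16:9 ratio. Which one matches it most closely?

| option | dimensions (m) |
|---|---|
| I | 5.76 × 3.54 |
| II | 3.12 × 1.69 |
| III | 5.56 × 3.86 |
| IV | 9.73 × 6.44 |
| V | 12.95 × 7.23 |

V

Target 16:9 ≈ 1.778.
I: 1.627 (Δ0.151)  II: 1.846 (Δ0.068)  III: 1.440 (Δ0.338)  IV: 1.511 (Δ0.267)  V: 1.791 (Δ0.013)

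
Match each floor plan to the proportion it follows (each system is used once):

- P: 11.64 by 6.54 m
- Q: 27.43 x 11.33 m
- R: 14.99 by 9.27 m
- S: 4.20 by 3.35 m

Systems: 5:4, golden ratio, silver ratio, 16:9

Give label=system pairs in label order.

Ratios: P ≈ 1.780; Q ≈ 2.421; R ≈ 1.617; S ≈ 1.254.
Targets: 5:4 ≈ 1.250; golden ratio ≈ 1.618; silver ratio ≈ 2.414; 16:9 ≈ 1.778.

P=16:9, Q=silver ratio, R=golden ratio, S=5:4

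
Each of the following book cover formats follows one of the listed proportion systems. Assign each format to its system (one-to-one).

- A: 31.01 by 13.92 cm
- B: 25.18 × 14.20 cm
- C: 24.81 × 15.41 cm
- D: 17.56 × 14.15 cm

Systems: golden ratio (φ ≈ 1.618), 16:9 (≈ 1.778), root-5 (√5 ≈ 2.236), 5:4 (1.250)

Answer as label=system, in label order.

A=root-5, B=16:9, C=golden ratio, D=5:4

A = 31.01/13.92 ≈ 2.228 → root-5 (2.236)
B = 25.18/14.20 ≈ 1.773 → 16:9 (1.778)
C = 24.81/15.41 ≈ 1.610 → golden ratio (1.618)
D = 17.56/14.15 ≈ 1.241 → 5:4 (1.250)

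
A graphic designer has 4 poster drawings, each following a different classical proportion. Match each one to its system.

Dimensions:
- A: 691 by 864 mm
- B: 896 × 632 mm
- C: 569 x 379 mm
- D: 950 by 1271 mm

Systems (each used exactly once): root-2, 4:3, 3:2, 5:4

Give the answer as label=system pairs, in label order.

A = 864/691 ≈ 1.250 → 5:4 (1.250)
B = 896/632 ≈ 1.418 → root-2 (1.414)
C = 569/379 ≈ 1.501 → 3:2 (1.500)
D = 1271/950 ≈ 1.338 → 4:3 (1.333)

A=5:4, B=root-2, C=3:2, D=4:3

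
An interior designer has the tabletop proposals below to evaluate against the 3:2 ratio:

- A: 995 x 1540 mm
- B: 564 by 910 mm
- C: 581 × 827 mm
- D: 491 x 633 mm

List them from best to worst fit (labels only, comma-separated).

Ratios: A = 1540 / 995 ≈ 1.548; B = 910 / 564 ≈ 1.613; C = 827 / 581 ≈ 1.423; D = 633 / 491 ≈ 1.289.
|Δ from 1.500|: A 0.048; B 0.113; C 0.077; D 0.211.

A, C, B, D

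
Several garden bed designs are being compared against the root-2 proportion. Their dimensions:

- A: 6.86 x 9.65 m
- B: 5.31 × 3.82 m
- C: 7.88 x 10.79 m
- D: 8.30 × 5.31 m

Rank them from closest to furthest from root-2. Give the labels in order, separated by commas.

A, B, C, D

A: 9.65/6.86 ≈ 1.407 → |1.407 − 1.414| = 0.007
B: 5.31/3.82 ≈ 1.390 → |1.390 − 1.414| = 0.024
C: 10.79/7.88 ≈ 1.369 → |1.369 − 1.414| = 0.045
D: 8.30/5.31 ≈ 1.563 → |1.563 − 1.414| = 0.149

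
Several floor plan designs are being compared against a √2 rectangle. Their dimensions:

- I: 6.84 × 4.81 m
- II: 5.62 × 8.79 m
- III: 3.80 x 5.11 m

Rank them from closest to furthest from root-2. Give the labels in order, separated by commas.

Ratios: I = 6.84 / 4.81 ≈ 1.422; II = 8.79 / 5.62 ≈ 1.564; III = 5.11 / 3.80 ≈ 1.345.
|Δ from 1.414|: I 0.008; II 0.150; III 0.069.

I, III, II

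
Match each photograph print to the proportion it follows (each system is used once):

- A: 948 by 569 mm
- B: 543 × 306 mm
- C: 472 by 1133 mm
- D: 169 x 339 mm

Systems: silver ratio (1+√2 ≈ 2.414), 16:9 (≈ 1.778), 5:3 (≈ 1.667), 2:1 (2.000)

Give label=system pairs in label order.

A=5:3, B=16:9, C=silver ratio, D=2:1

Ratios: A ≈ 1.666; B ≈ 1.775; C ≈ 2.400; D ≈ 2.006.
Targets: silver ratio ≈ 2.414; 16:9 ≈ 1.778; 5:3 ≈ 1.667; 2:1 ≈ 2.000.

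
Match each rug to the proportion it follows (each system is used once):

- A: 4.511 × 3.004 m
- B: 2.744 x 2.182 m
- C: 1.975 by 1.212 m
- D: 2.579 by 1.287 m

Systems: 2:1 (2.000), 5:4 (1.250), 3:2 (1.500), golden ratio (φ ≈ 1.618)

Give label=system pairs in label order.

A=3:2, B=5:4, C=golden ratio, D=2:1

Ratios: A ≈ 1.502; B ≈ 1.258; C ≈ 1.630; D ≈ 2.004.
Targets: 2:1 ≈ 2.000; 5:4 ≈ 1.250; 3:2 ≈ 1.500; golden ratio ≈ 1.618.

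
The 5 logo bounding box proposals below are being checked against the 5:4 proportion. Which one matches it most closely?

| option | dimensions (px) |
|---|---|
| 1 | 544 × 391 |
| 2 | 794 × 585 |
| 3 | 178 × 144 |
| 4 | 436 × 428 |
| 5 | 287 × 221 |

Target 5:4 ≈ 1.250.
1: 1.391 (Δ0.141)  2: 1.357 (Δ0.107)  3: 1.236 (Δ0.014)  4: 1.019 (Δ0.231)  5: 1.299 (Δ0.049)

3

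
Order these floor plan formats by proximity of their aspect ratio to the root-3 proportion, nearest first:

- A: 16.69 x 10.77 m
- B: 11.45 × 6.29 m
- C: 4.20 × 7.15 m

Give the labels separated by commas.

C, B, A

Ratios: A = 16.69 / 10.77 ≈ 1.550; B = 11.45 / 6.29 ≈ 1.820; C = 7.15 / 4.20 ≈ 1.702.
|Δ from 1.732|: A 0.182; B 0.088; C 0.030.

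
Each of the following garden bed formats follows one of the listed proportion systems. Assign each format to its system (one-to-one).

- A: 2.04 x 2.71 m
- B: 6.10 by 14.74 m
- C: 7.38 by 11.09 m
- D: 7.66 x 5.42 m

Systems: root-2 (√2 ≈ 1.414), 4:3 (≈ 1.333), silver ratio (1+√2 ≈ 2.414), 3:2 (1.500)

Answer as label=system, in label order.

A=4:3, B=silver ratio, C=3:2, D=root-2

A = 2.71/2.04 ≈ 1.328 → 4:3 (1.333)
B = 14.74/6.10 ≈ 2.416 → silver ratio (2.414)
C = 11.09/7.38 ≈ 1.503 → 3:2 (1.500)
D = 7.66/5.42 ≈ 1.413 → root-2 (1.414)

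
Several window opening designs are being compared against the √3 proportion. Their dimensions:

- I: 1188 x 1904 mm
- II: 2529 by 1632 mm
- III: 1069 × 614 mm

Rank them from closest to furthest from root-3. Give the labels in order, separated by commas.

III, I, II

I: 1904/1188 ≈ 1.603 → |1.603 − 1.732| = 0.129
II: 2529/1632 ≈ 1.550 → |1.550 − 1.732| = 0.182
III: 1069/614 ≈ 1.741 → |1.741 − 1.732| = 0.009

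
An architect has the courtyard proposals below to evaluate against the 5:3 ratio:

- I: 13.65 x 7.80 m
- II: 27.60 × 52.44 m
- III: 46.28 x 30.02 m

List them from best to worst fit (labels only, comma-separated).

Ratios: I = 13.65 / 7.80 ≈ 1.750; II = 52.44 / 27.60 ≈ 1.900; III = 46.28 / 30.02 ≈ 1.542.
|Δ from 1.667|: I 0.083; II 0.233; III 0.125.

I, III, II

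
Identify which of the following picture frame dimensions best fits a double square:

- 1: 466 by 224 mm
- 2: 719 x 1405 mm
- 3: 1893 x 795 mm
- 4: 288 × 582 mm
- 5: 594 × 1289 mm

Target 2:1 ≈ 2.000.
1: 2.080 (Δ0.080)  2: 1.954 (Δ0.046)  3: 2.381 (Δ0.381)  4: 2.021 (Δ0.021)  5: 2.170 (Δ0.170)

4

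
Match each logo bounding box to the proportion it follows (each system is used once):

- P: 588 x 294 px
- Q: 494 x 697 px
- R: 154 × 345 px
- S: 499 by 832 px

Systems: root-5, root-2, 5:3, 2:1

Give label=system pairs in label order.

P = 588/294 ≈ 2.000 → 2:1 (2.000)
Q = 697/494 ≈ 1.411 → root-2 (1.414)
R = 345/154 ≈ 2.240 → root-5 (2.236)
S = 832/499 ≈ 1.667 → 5:3 (1.667)

P=2:1, Q=root-2, R=root-5, S=5:3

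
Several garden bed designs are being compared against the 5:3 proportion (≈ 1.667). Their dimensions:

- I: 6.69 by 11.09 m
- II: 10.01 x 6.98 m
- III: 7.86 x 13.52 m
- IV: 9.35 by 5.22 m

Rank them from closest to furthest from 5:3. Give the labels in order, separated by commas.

I, III, IV, II

Ratios: I = 11.09 / 6.69 ≈ 1.658; II = 10.01 / 6.98 ≈ 1.434; III = 13.52 / 7.86 ≈ 1.720; IV = 9.35 / 5.22 ≈ 1.791.
|Δ from 1.667|: I 0.009; II 0.233; III 0.053; IV 0.124.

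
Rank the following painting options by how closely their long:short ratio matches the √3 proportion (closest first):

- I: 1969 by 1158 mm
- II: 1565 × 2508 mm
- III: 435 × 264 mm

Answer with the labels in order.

Ratios: I = 1969 / 1158 ≈ 1.700; II = 2508 / 1565 ≈ 1.603; III = 435 / 264 ≈ 1.648.
|Δ from 1.732|: I 0.032; II 0.129; III 0.084.

I, III, II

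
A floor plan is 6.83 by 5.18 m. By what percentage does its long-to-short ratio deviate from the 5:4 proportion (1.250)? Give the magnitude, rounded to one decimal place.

Ratio = 6.83 / 5.18 ≈ 1.3185.
Ideal 5:4 = 1.2500. |1.3185 − 1.2500| / 1.2500 ≈ 5.48% → 5.5%.

5.5%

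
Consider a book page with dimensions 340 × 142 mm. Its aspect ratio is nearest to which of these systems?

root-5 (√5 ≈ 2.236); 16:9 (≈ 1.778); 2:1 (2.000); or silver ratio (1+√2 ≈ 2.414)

340/142 ≈ 2.394. Nearest candidates are silver ratio (2.414, off by 0.020) and root-5 (2.236, off by 0.158).

silver ratio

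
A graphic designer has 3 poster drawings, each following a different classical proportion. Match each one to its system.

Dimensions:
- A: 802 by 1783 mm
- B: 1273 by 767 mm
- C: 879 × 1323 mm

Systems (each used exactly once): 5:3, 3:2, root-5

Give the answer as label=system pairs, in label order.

Ratios: A ≈ 2.223; B ≈ 1.660; C ≈ 1.505.
Targets: 5:3 ≈ 1.667; 3:2 ≈ 1.500; root-5 ≈ 2.236.

A=root-5, B=5:3, C=3:2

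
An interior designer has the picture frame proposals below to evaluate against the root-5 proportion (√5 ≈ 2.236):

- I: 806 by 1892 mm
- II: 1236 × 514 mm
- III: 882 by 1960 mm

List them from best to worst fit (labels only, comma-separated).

Ratios: I = 1892 / 806 ≈ 2.347; II = 1236 / 514 ≈ 2.405; III = 1960 / 882 ≈ 2.222.
|Δ from 2.236|: I 0.111; II 0.169; III 0.014.

III, I, II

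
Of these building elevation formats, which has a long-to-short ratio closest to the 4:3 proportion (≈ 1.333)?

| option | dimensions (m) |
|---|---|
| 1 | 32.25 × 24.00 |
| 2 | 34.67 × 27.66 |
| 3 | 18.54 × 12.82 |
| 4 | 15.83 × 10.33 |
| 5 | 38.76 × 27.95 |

1

Target 4:3 ≈ 1.333.
1: 1.344 (Δ0.011)  2: 1.253 (Δ0.080)  3: 1.446 (Δ0.113)  4: 1.532 (Δ0.199)  5: 1.387 (Δ0.054)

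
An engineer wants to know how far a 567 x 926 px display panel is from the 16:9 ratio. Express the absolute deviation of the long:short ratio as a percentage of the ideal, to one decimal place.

8.1%

Ratio = 926 / 567 ≈ 1.6332.
Ideal 16:9 ≈ 1.7778. |1.6332 − 1.7778| / 1.7778 ≈ 8.13% → 8.1%.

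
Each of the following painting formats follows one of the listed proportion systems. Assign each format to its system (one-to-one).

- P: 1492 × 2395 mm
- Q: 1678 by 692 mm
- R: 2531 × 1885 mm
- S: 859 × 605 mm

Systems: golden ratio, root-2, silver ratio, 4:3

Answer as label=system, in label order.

P=golden ratio, Q=silver ratio, R=4:3, S=root-2

Ratios: P ≈ 1.605; Q ≈ 2.425; R ≈ 1.343; S ≈ 1.420.
Targets: golden ratio ≈ 1.618; root-2 ≈ 1.414; silver ratio ≈ 2.414; 4:3 ≈ 1.333.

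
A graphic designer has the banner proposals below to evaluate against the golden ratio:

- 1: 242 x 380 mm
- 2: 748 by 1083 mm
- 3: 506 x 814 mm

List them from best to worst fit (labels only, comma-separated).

3, 1, 2

Ratios: 1 = 380 / 242 ≈ 1.570; 2 = 1083 / 748 ≈ 1.448; 3 = 814 / 506 ≈ 1.609.
|Δ from 1.618|: 1 0.048; 2 0.170; 3 0.009.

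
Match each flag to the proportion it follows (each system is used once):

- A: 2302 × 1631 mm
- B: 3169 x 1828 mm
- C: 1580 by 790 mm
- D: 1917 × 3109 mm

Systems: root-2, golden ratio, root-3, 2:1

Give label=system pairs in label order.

A=root-2, B=root-3, C=2:1, D=golden ratio

Ratios: A ≈ 1.411; B ≈ 1.734; C ≈ 2.000; D ≈ 1.622.
Targets: root-2 ≈ 1.414; golden ratio ≈ 1.618; root-3 ≈ 1.732; 2:1 ≈ 2.000.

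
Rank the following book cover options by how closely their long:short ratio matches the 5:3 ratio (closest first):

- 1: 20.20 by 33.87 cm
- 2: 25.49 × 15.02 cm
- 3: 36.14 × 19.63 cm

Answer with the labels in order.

1, 2, 3

Ratios: 1 = 33.87 / 20.20 ≈ 1.677; 2 = 25.49 / 15.02 ≈ 1.697; 3 = 36.14 / 19.63 ≈ 1.841.
|Δ from 1.667|: 1 0.010; 2 0.030; 3 0.174.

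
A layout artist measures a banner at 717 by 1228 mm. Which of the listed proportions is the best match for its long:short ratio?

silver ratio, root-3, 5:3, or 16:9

1228/717 ≈ 1.713. Nearest candidates are root-3 (1.732, off by 0.019) and 5:3 (1.667, off by 0.046).

root-3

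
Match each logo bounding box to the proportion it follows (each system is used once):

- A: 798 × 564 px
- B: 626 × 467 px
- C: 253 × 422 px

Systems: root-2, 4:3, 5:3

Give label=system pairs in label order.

A=root-2, B=4:3, C=5:3

A = 798/564 ≈ 1.415 → root-2 (1.414)
B = 626/467 ≈ 1.340 → 4:3 (1.333)
C = 422/253 ≈ 1.668 → 5:3 (1.667)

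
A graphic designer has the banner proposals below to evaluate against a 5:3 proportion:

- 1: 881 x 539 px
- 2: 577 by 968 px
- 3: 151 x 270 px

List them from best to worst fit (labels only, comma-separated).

2, 1, 3

Ratios: 1 = 881 / 539 ≈ 1.635; 2 = 968 / 577 ≈ 1.678; 3 = 270 / 151 ≈ 1.788.
|Δ from 1.667|: 1 0.032; 2 0.011; 3 0.121.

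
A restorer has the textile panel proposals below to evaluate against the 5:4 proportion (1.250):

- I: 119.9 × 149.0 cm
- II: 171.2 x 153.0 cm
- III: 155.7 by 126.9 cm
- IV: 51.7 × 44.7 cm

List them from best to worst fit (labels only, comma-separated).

I, III, IV, II

I: 149.0/119.9 ≈ 1.243 → |1.243 − 1.250| = 0.007
II: 171.2/153.0 ≈ 1.119 → |1.119 − 1.250| = 0.131
III: 155.7/126.9 ≈ 1.227 → |1.227 − 1.250| = 0.023
IV: 51.7/44.7 ≈ 1.157 → |1.157 − 1.250| = 0.093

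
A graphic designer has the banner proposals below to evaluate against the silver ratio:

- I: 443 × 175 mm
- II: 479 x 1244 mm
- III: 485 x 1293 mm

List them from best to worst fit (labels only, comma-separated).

I, II, III

Ratios: I = 443 / 175 ≈ 2.531; II = 1244 / 479 ≈ 2.597; III = 1293 / 485 ≈ 2.666.
|Δ from 2.414|: I 0.117; II 0.183; III 0.252.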